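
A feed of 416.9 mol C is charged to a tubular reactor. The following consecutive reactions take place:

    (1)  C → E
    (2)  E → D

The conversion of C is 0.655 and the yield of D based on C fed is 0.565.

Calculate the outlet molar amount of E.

37.5 mol

Conversion of C: C consumed = 1ξ₁ = 0.655 × 416.9 → ξ₁ = 273.1 mol.
Yield of D: 1ξ₂ / 416.9 = 0.565 → ξ₂ = 235.5 mol.
Outlet amounts (n = n₀ + Σ ν·ξ):
  C: 416.9 − 1(273.1) = 143.8
  E: 0 + 1(273.1) − 1(235.5) = 37.52
  D: 0 + 1(235.5) = 235.5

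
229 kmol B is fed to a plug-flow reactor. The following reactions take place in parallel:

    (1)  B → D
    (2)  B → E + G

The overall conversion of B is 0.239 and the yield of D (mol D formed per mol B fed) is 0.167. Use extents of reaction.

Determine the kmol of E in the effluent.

Yield of D: 1ξ₁ / 229 = 0.167 → ξ₁ = 38.24 kmol.
Conversion of B: 1ξ₁ + 1ξ₂ = 0.239 × 229 = 54.73 → ξ₂ = 16.49 kmol.
Outlet amounts (n = n₀ + Σ ν·ξ):
  B: 229 − 1(38.24) − 1(16.49) = 174.3
  D: 0 + 1(38.24) = 38.24
  E: 0 + 1(16.49) = 16.49
  G: 0 + 1(16.49) = 16.49

16.5 kmol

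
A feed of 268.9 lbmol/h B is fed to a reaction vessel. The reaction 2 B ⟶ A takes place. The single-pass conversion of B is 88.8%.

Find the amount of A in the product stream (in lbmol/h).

B reacted = 0.888 × 268.9 = 238.8 lbmol/h; ν_B = −2, so ξ = 238.8/2 = 119.4 lbmol/h.
Outlet amounts (n = n₀ + ν ξ):
  B: 268.9 − 2(119.4) = 30.12
  A: 0 + 1(119.4) = 119.4

119 lbmol/h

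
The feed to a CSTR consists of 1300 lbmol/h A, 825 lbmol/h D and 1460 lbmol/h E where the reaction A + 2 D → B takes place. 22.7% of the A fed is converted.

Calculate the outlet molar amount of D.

A reacted = 0.227 × 1300 = 295.1 lbmol/h; ν_A = −1, so ξ = 295.1/1 = 295.1 lbmol/h.
Outlet amounts (n = n₀ + ν ξ):
  A: 1300 − 1(295.1) = 1005
  D: 825 − 2(295.1) = 234.8
  B: 0 + 1(295.1) = 295.1
  E: 1460 (inert)

235 lbmol/h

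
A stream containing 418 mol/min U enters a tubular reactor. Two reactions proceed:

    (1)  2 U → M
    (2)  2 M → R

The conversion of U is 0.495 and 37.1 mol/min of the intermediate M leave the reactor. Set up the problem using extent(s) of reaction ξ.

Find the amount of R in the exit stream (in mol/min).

Conversion of U: U consumed = 2ξ₁ = 0.495 × 418 → ξ₁ = 103.5 mol/min.
M balance: n_M = 0 + 1ξ₁ − 2ξ₂ = 37.1 → ξ₂ = (1·103.5 − 37.1)/2 = 33.18 mol/min.
Outlet amounts (n = n₀ + Σ ν·ξ):
  U: 418 − 2(103.5) = 211.1
  M: 0 + 1(103.5) − 2(33.18) = 37.1
  R: 0 + 1(33.18) = 33.18

33.2 mol/min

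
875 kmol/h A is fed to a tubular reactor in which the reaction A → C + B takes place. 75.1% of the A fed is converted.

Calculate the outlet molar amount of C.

A reacted = 0.751 × 875 = 657.1 kmol/h; ν_A = −1, so ξ = 657.1/1 = 657.1 kmol/h.
Outlet amounts (n = n₀ + ν ξ):
  A: 875 − 1(657.1) = 217.9
  C: 0 + 1(657.1) = 657.1
  B: 0 + 1(657.1) = 657.1

657 kmol/h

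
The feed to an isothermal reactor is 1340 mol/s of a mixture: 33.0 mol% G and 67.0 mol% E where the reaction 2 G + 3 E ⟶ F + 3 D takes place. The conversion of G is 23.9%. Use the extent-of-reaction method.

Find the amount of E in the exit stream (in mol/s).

739 mol/s

G reacted = 0.239 × 442.2 = 105.7 mol/s; ν_G = −2, so ξ = 105.7/2 = 52.84 mol/s.
Outlet amounts (n = n₀ + ν ξ):
  G: 442.2 − 2(52.84) = 336.5
  E: 897.8 − 3(52.84) = 739.3
  F: 0 + 1(52.84) = 52.84
  D: 0 + 3(52.84) = 158.5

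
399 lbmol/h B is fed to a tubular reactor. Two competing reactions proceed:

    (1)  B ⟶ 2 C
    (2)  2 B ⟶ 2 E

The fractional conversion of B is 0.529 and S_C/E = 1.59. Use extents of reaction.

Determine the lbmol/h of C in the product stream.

187 lbmol/h

Conversion of B: B consumed = 0.529 × 399 = 211.1 lbmol/h = 1ξ₁ + 2ξ₂.
Selectivity: 2ξ₁ / (2ξ₂) = 1.59 → ξ₁ = 1.59 ξ₂.
Substitute: (1·1.59 + 2) ξ₂ = 211.1 → ξ₂ = 58.79 lbmol/h, ξ₁ = 93.48 lbmol/h.
Outlet amounts (n = n₀ + Σ ν·ξ):
  B: 399 − 1(93.48) − 2(58.79) = 187.9
  C: 0 + 2(93.48) = 187
  E: 0 + 2(58.79) = 117.6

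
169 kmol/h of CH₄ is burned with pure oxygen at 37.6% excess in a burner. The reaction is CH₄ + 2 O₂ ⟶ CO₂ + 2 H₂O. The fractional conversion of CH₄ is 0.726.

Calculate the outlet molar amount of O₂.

220 kmol/h

Stoichiometric O₂ = 2 × 169 = 338 kmol/h; O₂ fed = 338 × 1.376 = 465.1 kmol/h.
Fuel reacted = 0.726 × 169 → ξ = 122.7 kmol/h.
Outlet (n = n₀ + ν ξ):
  CH₄: 169 − 1(122.7) = 46.31
  O₂: 465.1 − 2(122.7) = 219.7
  CO₂: 0 + 1(122.7) = 122.7
  H₂O: 0 + 2(122.7) = 245.4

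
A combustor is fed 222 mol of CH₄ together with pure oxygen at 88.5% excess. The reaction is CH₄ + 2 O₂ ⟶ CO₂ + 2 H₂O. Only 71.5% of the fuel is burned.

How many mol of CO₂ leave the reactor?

Stoichiometric O₂ = 2 × 222 = 444 mol; O₂ fed = 444 × 1.885 = 836.9 mol.
Fuel reacted = 0.715 × 222 → ξ = 158.7 mol.
Outlet (n = n₀ + ν ξ):
  CH₄: 222 − 1(158.7) = 63.27
  O₂: 836.9 − 2(158.7) = 519.5
  CO₂: 0 + 1(158.7) = 158.7
  H₂O: 0 + 2(158.7) = 317.5

159 mol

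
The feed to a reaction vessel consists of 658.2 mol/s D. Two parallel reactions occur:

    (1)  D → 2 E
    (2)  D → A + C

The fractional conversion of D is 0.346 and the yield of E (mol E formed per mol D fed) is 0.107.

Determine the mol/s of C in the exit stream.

Yield of E: 2ξ₁ / 658.2 = 0.107 → ξ₁ = 35.21 mol/s.
Conversion of D: 1ξ₁ + 1ξ₂ = 0.346 × 658.2 = 227.7 → ξ₂ = 192.5 mol/s.
Outlet amounts (n = n₀ + Σ ν·ξ):
  D: 658.2 − 1(35.21) − 1(192.5) = 430.5
  E: 0 + 2(35.21) = 70.43
  A: 0 + 1(192.5) = 192.5
  C: 0 + 1(192.5) = 192.5

193 mol/s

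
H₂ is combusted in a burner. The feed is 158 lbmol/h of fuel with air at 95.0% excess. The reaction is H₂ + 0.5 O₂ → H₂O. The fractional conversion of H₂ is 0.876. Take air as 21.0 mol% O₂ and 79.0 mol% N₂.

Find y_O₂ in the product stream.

Stoichiometric O₂ = 0.5 × 158 = 79 lbmol/h; O₂ fed = 79 × 1.950 = 154 lbmol/h.
N₂ fed = 154 × 79/21 = 579.5 lbmol/h.
Fuel reacted = 0.876 × 158 → ξ = 138.4 lbmol/h.
Outlet (n = n₀ + ν ξ):
  H₂: 158 − 1(138.4) = 19.59
  O₂: 154 − 0.5(138.4) = 84.85
  N₂: 579.5 (inert)
  H₂O: 0 + 1(138.4) = 138.4
Total out = 822.4 lbmol/h; y_O₂ = 84.85 / 822.4 = 0.1032.

0.103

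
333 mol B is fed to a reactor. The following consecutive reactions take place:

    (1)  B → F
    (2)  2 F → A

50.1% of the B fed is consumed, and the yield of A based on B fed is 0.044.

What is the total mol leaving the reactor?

Conversion of B: B consumed = 1ξ₁ = 0.501 × 333 → ξ₁ = 166.8 mol.
Yield of A: 1ξ₂ / 333 = 0.044 → ξ₂ = 14.65 mol.
Outlet amounts (n = n₀ + Σ ν·ξ):
  B: 333 − 1(166.8) = 166.2
  F: 0 + 1(166.8) − 2(14.65) = 137.5
  A: 0 + 1(14.65) = 14.65
Total out = 166.2 + 137.5 + 14.65 = 318.3 mol.

318 mol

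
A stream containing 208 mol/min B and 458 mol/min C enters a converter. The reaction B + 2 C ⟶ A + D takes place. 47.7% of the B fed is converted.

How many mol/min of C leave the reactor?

B reacted = 0.477 × 208 = 99.22 mol/min; ν_B = −1, so ξ = 99.22/1 = 99.22 mol/min.
Outlet amounts (n = n₀ + ν ξ):
  B: 208 − 1(99.22) = 108.8
  C: 458 − 2(99.22) = 259.6
  A: 0 + 1(99.22) = 99.22
  D: 0 + 1(99.22) = 99.22

260 mol/min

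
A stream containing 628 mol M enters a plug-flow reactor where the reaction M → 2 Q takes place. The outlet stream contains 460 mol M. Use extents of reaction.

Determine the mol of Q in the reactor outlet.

For M: n = n₀ − 1ξ → 460 = 628 − 1ξ, giving ξ = 168 mol.
Outlet amounts (n = n₀ + ν ξ):
  M: 628 − 1(168) = 460
  Q: 0 + 2(168) = 336

336 mol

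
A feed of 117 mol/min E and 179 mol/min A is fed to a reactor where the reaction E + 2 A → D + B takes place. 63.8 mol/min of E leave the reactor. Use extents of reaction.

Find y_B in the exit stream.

For E: n = n₀ − 1ξ → 63.8 = 117 − 1ξ, giving ξ = 53.2 mol/min.
Outlet amounts (n = n₀ + ν ξ):
  E: 117 − 1(53.2) = 63.8
  A: 179 − 2(53.2) = 72.6
  D: 0 + 1(53.2) = 53.2
  B: 0 + 1(53.2) = 53.2
Total out = 242.8 mol/min; y_B = 53.2 / 242.8 = 0.2191.

0.219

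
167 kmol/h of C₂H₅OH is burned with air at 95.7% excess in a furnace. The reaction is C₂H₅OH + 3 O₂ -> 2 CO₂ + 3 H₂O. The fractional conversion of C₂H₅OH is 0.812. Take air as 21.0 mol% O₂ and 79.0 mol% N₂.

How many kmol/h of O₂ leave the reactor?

Stoichiometric O₂ = 3 × 167 = 501 kmol/h; O₂ fed = 501 × 1.957 = 980.5 kmol/h.
N₂ fed = 980.5 × 79/21 = 3688 kmol/h.
Fuel reacted = 0.812 × 167 → ξ = 135.6 kmol/h.
Outlet (n = n₀ + ν ξ):
  C₂H₅OH: 167 − 1(135.6) = 31.4
  O₂: 980.5 − 3(135.6) = 573.6
  N₂: 3688 (inert)
  CO₂: 0 + 2(135.6) = 271.2
  H₂O: 0 + 3(135.6) = 406.8

574 kmol/h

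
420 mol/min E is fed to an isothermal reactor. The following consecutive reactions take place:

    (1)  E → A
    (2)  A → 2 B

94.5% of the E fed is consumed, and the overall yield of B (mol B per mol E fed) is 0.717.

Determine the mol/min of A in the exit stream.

246 mol/min

Conversion of E: E consumed = 1ξ₁ = 0.945 × 420 → ξ₁ = 396.9 mol/min.
Yield of B: 2ξ₂ / 420 = 0.717 → ξ₂ = 150.6 mol/min.
Outlet amounts (n = n₀ + Σ ν·ξ):
  E: 420 − 1(396.9) = 23.1
  A: 0 + 1(396.9) − 1(150.6) = 246.3
  B: 0 + 2(150.6) = 301.1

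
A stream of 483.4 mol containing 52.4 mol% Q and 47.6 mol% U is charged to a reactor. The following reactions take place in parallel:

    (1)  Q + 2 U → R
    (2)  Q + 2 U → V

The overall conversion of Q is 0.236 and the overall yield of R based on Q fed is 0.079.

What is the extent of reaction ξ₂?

Yield of R: 1ξ₁ / 253.3 = 0.079 → ξ₁ = 20.01 mol.
Conversion of Q: 1ξ₁ + 1ξ₂ = 0.236 × 253.3 = 59.78 → ξ₂ = 39.77 mol.
Outlet amounts (n = n₀ + Σ ν·ξ):
  Q: 253.3 − 1(20.01) − 1(39.77) = 193.5
  U: 230.1 − 2(20.01) − 2(39.77) = 110.5
  R: 0 + 1(20.01) = 20.01
  V: 0 + 1(39.77) = 39.77

ξ₂ = 39.8 mol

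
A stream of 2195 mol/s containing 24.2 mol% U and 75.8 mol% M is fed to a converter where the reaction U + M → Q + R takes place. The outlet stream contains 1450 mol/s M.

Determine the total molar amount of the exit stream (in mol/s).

For M: n = n₀ − 1ξ → 1450 = 1664 − 1ξ, giving ξ = 213.8 mol/s.
Outlet amounts (n = n₀ + ν ξ):
  U: 531.2 − 1(213.8) = 317.4
  M: 1664 − 1(213.8) = 1450
  Q: 0 + 1(213.8) = 213.8
  R: 0 + 1(213.8) = 213.8
Total out = 317.4 + 1450 + 213.8 + 213.8 = 2195 mol/s.

2200 mol/s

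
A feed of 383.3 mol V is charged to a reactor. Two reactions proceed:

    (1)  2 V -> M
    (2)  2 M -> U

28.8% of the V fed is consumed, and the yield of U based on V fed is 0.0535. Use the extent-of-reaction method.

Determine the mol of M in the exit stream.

Conversion of V: V consumed = 2ξ₁ = 0.288 × 383.3 → ξ₁ = 55.2 mol.
Yield of U: 1ξ₂ / 383.3 = 0.0535 → ξ₂ = 20.51 mol.
Outlet amounts (n = n₀ + Σ ν·ξ):
  V: 383.3 − 2(55.2) = 272.9
  M: 0 + 1(55.2) − 2(20.51) = 14.18
  U: 0 + 1(20.51) = 20.51

14.2 mol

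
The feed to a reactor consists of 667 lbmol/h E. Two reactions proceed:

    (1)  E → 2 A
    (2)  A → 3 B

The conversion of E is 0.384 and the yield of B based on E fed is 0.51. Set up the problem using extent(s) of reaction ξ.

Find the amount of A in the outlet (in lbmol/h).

Conversion of E: E consumed = 1ξ₁ = 0.384 × 667 → ξ₁ = 256.1 lbmol/h.
Yield of B: 3ξ₂ / 667 = 0.51 → ξ₂ = 113.4 lbmol/h.
Outlet amounts (n = n₀ + Σ ν·ξ):
  E: 667 − 1(256.1) = 410.9
  A: 0 + 2(256.1) − 1(113.4) = 398.9
  B: 0 + 3(113.4) = 340.2

399 lbmol/h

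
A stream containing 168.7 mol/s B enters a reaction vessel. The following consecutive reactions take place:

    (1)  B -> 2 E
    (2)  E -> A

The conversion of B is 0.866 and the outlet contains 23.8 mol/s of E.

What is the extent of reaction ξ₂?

ξ₂ = 268 mol/s

Conversion of B: B consumed = 1ξ₁ = 0.866 × 168.7 → ξ₁ = 146.1 mol/s.
E balance: n_E = 0 + 2ξ₁ − 1ξ₂ = 23.8 → ξ₂ = (2·146.1 − 23.8)/1 = 268.4 mol/s.
Outlet amounts (n = n₀ + Σ ν·ξ):
  B: 168.7 − 1(146.1) = 22.61
  E: 0 + 2(146.1) − 1(268.4) = 23.8
  A: 0 + 1(268.4) = 268.4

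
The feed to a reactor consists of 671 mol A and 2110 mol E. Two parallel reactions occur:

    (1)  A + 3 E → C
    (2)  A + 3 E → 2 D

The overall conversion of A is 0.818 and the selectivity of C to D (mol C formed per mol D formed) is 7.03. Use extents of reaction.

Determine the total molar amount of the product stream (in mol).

Conversion of A: A consumed = 0.818 × 671 = 548.9 mol = 1ξ₁ + 1ξ₂.
Selectivity: 1ξ₁ / (2ξ₂) = 7.03 → ξ₁ = 14.06 ξ₂.
Substitute: (1·14.06 + 1) ξ₂ = 548.9 → ξ₂ = 36.45 mol, ξ₁ = 512.4 mol.
Outlet amounts (n = n₀ + Σ ν·ξ):
  A: 671 − 1(512.4) − 1(36.45) = 122.1
  E: 2110 − 3(512.4) − 3(36.45) = 463.4
  C: 0 + 1(512.4) = 512.4
  D: 0 + 2(36.45) = 72.89
Total out = 122.1 + 463.4 + 512.4 + 72.89 = 1171 mol.

1170 mol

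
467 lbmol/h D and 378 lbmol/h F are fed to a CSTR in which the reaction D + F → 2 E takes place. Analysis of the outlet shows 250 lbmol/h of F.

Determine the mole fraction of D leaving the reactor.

For F: n = n₀ − 1ξ → 250 = 378 − 1ξ, giving ξ = 128 lbmol/h.
Outlet amounts (n = n₀ + ν ξ):
  D: 467 − 1(128) = 339
  F: 378 − 1(128) = 250
  E: 0 + 2(128) = 256
Total out = 845 lbmol/h; y_D = 339 / 845 = 0.4012.

0.401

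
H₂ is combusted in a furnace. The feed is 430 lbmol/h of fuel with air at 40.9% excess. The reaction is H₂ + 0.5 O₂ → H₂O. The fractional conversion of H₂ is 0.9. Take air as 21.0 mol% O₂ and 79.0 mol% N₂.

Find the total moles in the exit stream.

1680 lbmol/h

Stoichiometric O₂ = 0.5 × 430 = 215 lbmol/h; O₂ fed = 215 × 1.409 = 302.9 lbmol/h.
N₂ fed = 302.9 × 79/21 = 1140 lbmol/h.
Fuel reacted = 0.9 × 430 → ξ = 387 lbmol/h.
Outlet (n = n₀ + ν ξ):
  H₂: 430 − 1(387) = 43
  O₂: 302.9 − 0.5(387) = 109.4
  N₂: 1140 (inert)
  H₂O: 0 + 1(387) = 387
Total out = 43 + 109.4 + 1140 + 387 = 1679 lbmol/h.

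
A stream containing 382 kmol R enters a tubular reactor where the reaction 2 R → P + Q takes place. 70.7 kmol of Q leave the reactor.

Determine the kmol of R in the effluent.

For Q: n = n₀ + 1ξ → 70.7 = 0 + 1ξ, giving ξ = 70.7 kmol.
Outlet amounts (n = n₀ + ν ξ):
  R: 382 − 2(70.7) = 240.6
  P: 0 + 1(70.7) = 70.7
  Q: 0 + 1(70.7) = 70.7

241 kmol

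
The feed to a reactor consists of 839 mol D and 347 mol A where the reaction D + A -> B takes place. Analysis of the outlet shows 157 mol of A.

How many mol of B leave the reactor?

For A: n = n₀ − 1ξ → 157 = 347 − 1ξ, giving ξ = 190 mol.
Outlet amounts (n = n₀ + ν ξ):
  D: 839 − 1(190) = 649
  A: 347 − 1(190) = 157
  B: 0 + 1(190) = 190

190 mol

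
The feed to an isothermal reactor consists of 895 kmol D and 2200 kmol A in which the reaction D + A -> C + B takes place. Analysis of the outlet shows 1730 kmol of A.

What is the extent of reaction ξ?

ξ = 470 kmol

For A: n = n₀ − 1ξ → 1730 = 2200 − 1ξ, giving ξ = 470 kmol.
Outlet amounts (n = n₀ + ν ξ):
  D: 895 − 1(470) = 425
  A: 2200 − 1(470) = 1730
  C: 0 + 1(470) = 470
  B: 0 + 1(470) = 470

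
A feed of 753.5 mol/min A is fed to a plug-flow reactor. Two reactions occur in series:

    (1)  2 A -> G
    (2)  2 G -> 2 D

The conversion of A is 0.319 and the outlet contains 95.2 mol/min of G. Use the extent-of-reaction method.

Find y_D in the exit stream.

0.0394

Conversion of A: A consumed = 2ξ₁ = 0.319 × 753.5 → ξ₁ = 120.2 mol/min.
G balance: n_G = 0 + 1ξ₁ − 2ξ₂ = 95.2 → ξ₂ = (1·120.2 − 95.2)/2 = 12.49 mol/min.
Outlet amounts (n = n₀ + Σ ν·ξ):
  A: 753.5 − 2(120.2) = 513.1
  G: 0 + 1(120.2) − 2(12.49) = 95.2
  D: 0 + 2(12.49) = 24.98
Total out = 633.3 mol/min; y_D = 24.98 / 633.3 = 0.03945.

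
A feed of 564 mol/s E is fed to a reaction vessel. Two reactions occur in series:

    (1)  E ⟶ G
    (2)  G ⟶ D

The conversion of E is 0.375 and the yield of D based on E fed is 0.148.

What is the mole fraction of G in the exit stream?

Conversion of E: E consumed = 1ξ₁ = 0.375 × 564 → ξ₁ = 211.5 mol/s.
Yield of D: 1ξ₂ / 564 = 0.148 → ξ₂ = 83.47 mol/s.
Outlet amounts (n = n₀ + Σ ν·ξ):
  E: 564 − 1(211.5) = 352.5
  G: 0 + 1(211.5) − 1(83.47) = 128
  D: 0 + 1(83.47) = 83.47
Total out = 564 mol/s; y_G = 128 / 564 = 0.227.

0.227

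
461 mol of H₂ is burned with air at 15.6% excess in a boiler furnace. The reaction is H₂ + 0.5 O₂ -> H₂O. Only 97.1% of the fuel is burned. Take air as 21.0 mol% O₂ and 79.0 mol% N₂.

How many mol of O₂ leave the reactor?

Stoichiometric O₂ = 0.5 × 461 = 230.5 mol; O₂ fed = 230.5 × 1.156 = 266.5 mol.
N₂ fed = 266.5 × 79/21 = 1002 mol.
Fuel reacted = 0.971 × 461 → ξ = 447.6 mol.
Outlet (n = n₀ + ν ξ):
  H₂: 461 − 1(447.6) = 13.37
  O₂: 266.5 − 0.5(447.6) = 42.64
  N₂: 1002 (inert)
  H₂O: 0 + 1(447.6) = 447.6

42.6 mol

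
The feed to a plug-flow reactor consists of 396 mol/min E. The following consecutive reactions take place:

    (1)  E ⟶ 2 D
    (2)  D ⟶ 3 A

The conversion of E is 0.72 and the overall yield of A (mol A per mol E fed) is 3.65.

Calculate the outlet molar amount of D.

88.4 mol/min

Conversion of E: E consumed = 1ξ₁ = 0.72 × 396 → ξ₁ = 285.1 mol/min.
Yield of A: 3ξ₂ / 396 = 3.65 → ξ₂ = 481.8 mol/min.
Outlet amounts (n = n₀ + Σ ν·ξ):
  E: 396 − 1(285.1) = 110.9
  D: 0 + 2(285.1) − 1(481.8) = 88.44
  A: 0 + 3(481.8) = 1445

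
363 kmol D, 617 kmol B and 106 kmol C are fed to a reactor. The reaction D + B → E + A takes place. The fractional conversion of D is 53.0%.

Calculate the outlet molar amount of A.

192 kmol

D reacted = 0.53 × 363 = 192.4 kmol; ν_D = −1, so ξ = 192.4/1 = 192.4 kmol.
Outlet amounts (n = n₀ + ν ξ):
  D: 363 − 1(192.4) = 170.6
  B: 617 − 1(192.4) = 424.6
  E: 0 + 1(192.4) = 192.4
  A: 0 + 1(192.4) = 192.4
  C: 106 (inert)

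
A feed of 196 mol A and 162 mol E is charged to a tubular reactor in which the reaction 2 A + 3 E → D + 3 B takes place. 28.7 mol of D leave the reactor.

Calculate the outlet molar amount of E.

For D: n = n₀ + 1ξ → 28.7 = 0 + 1ξ, giving ξ = 28.7 mol.
Outlet amounts (n = n₀ + ν ξ):
  A: 196 − 2(28.7) = 138.6
  E: 162 − 3(28.7) = 75.9
  D: 0 + 1(28.7) = 28.7
  B: 0 + 3(28.7) = 86.1

75.9 mol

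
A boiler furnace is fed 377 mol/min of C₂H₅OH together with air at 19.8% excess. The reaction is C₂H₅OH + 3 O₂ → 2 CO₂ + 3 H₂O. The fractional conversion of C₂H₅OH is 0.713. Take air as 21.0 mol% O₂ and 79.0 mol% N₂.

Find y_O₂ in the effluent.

0.0773

Stoichiometric O₂ = 3 × 377 = 1131 mol/min; O₂ fed = 1131 × 1.198 = 1355 mol/min.
N₂ fed = 1355 × 79/21 = 5097 mol/min.
Fuel reacted = 0.713 × 377 → ξ = 268.8 mol/min.
Outlet (n = n₀ + ν ξ):
  C₂H₅OH: 377 − 1(268.8) = 108.2
  O₂: 1355 − 3(268.8) = 548.5
  N₂: 5097 (inert)
  CO₂: 0 + 2(268.8) = 537.6
  H₂O: 0 + 3(268.8) = 806.4
Total out = 7098 mol/min; y_O₂ = 548.5 / 7098 = 0.07728.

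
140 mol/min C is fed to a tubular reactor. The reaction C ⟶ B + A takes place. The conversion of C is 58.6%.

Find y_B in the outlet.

0.369

C reacted = 0.586 × 140 = 82.04 mol/min; ν_C = −1, so ξ = 82.04/1 = 82.04 mol/min.
Outlet amounts (n = n₀ + ν ξ):
  C: 140 − 1(82.04) = 57.96
  B: 0 + 1(82.04) = 82.04
  A: 0 + 1(82.04) = 82.04
Total out = 222 mol/min; y_B = 82.04 / 222 = 0.3695.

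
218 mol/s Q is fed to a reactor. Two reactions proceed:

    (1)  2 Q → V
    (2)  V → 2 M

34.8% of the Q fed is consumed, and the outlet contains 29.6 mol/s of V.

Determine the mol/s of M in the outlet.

16.7 mol/s

Conversion of Q: Q consumed = 2ξ₁ = 0.348 × 218 → ξ₁ = 37.93 mol/s.
V balance: n_V = 0 + 1ξ₁ − 1ξ₂ = 29.6 → ξ₂ = (1·37.93 − 29.6)/1 = 8.332 mol/s.
Outlet amounts (n = n₀ + Σ ν·ξ):
  Q: 218 − 2(37.93) = 142.1
  V: 0 + 1(37.93) − 1(8.332) = 29.6
  M: 0 + 2(8.332) = 16.66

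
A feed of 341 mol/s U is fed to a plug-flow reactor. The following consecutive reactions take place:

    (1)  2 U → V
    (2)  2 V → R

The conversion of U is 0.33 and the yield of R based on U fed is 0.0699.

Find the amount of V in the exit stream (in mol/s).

Conversion of U: U consumed = 2ξ₁ = 0.33 × 341 → ξ₁ = 56.27 mol/s.
Yield of R: 1ξ₂ / 341 = 0.0699 → ξ₂ = 23.84 mol/s.
Outlet amounts (n = n₀ + Σ ν·ξ):
  U: 341 − 2(56.27) = 228.5
  V: 0 + 1(56.27) − 2(23.84) = 8.593
  R: 0 + 1(23.84) = 23.84

8.59 mol/s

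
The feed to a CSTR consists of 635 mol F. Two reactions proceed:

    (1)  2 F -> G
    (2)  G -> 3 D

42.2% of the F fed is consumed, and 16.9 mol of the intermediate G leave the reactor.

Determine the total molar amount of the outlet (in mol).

735 mol

Conversion of F: F consumed = 2ξ₁ = 0.422 × 635 → ξ₁ = 134 mol.
G balance: n_G = 0 + 1ξ₁ − 1ξ₂ = 16.9 → ξ₂ = (1·134 − 16.9)/1 = 117.1 mol.
Outlet amounts (n = n₀ + Σ ν·ξ):
  F: 635 − 2(134) = 367
  G: 0 + 1(134) − 1(117.1) = 16.9
  D: 0 + 3(117.1) = 351.3
Total out = 367 + 16.9 + 351.3 = 735.2 mol.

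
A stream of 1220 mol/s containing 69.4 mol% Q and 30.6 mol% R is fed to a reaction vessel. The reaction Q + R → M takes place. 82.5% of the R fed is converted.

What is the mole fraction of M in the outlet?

0.338

R reacted = 0.825 × 373.3 = 308 mol/s; ν_R = −1, so ξ = 308/1 = 308 mol/s.
Outlet amounts (n = n₀ + ν ξ):
  Q: 846.7 − 1(308) = 538.7
  R: 373.3 − 1(308) = 65.33
  M: 0 + 1(308) = 308
Total out = 912 mol/s; y_M = 308 / 912 = 0.3377.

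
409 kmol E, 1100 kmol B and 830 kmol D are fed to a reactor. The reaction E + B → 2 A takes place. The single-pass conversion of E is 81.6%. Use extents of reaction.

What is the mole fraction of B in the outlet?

0.328

E reacted = 0.816 × 409 = 333.7 kmol; ν_E = −1, so ξ = 333.7/1 = 333.7 kmol.
Outlet amounts (n = n₀ + ν ξ):
  E: 409 − 1(333.7) = 75.26
  B: 1100 − 1(333.7) = 766.3
  A: 0 + 2(333.7) = 667.5
  D: 830 (inert)
Total out = 2339 kmol; y_B = 766.3 / 2339 = 0.3276.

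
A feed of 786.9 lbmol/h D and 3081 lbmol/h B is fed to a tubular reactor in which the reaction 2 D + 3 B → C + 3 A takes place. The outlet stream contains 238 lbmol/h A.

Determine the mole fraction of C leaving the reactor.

For A: n = n₀ + 3ξ → 238 = 0 + 3ξ, giving ξ = 79.33 lbmol/h.
Outlet amounts (n = n₀ + ν ξ):
  D: 786.9 − 2(79.33) = 628.2
  B: 3081 − 3(79.33) = 2843
  C: 0 + 1(79.33) = 79.33
  A: 0 + 3(79.33) = 238
Total out = 3789 lbmol/h; y_C = 79.33 / 3789 = 0.02094.

0.0209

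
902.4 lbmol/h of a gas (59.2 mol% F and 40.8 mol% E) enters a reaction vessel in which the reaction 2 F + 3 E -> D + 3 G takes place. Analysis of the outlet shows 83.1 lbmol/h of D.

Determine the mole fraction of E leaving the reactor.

For D: n = n₀ + 1ξ → 83.1 = 0 + 1ξ, giving ξ = 83.1 lbmol/h.
Outlet amounts (n = n₀ + ν ξ):
  F: 534.2 − 2(83.1) = 368
  E: 368.2 − 3(83.1) = 118.9
  D: 0 + 1(83.1) = 83.1
  G: 0 + 3(83.1) = 249.3
Total out = 819.3 lbmol/h; y_E = 118.9 / 819.3 = 0.1451.

0.145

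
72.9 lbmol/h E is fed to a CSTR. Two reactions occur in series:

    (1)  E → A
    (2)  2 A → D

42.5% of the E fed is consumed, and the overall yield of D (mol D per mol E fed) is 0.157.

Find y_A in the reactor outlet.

0.132

Conversion of E: E consumed = 1ξ₁ = 0.425 × 72.9 → ξ₁ = 30.98 lbmol/h.
Yield of D: 1ξ₂ / 72.9 = 0.157 → ξ₂ = 11.45 lbmol/h.
Outlet amounts (n = n₀ + Σ ν·ξ):
  E: 72.9 − 1(30.98) = 41.92
  A: 0 + 1(30.98) − 2(11.45) = 8.092
  D: 0 + 1(11.45) = 11.45
Total out = 61.45 lbmol/h; y_A = 8.092 / 61.45 = 0.1317.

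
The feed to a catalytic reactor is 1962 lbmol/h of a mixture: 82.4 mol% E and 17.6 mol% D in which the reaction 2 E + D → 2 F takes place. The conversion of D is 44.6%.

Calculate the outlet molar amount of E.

D reacted = 0.446 × 345.3 = 154 lbmol/h; ν_D = −1, so ξ = 154/1 = 154 lbmol/h.
Outlet amounts (n = n₀ + ν ξ):
  E: 1617 − 2(154) = 1309
  D: 345.3 − 1(154) = 191.3
  F: 0 + 2(154) = 308

1310 lbmol/h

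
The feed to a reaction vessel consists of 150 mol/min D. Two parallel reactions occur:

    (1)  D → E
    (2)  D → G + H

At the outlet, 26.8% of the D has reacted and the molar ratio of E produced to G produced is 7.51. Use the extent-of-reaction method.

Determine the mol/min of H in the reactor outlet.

4.72 mol/min

Conversion of D: D consumed = 0.268 × 150 = 40.2 mol/min = 1ξ₁ + 1ξ₂.
Selectivity: 1ξ₁ / (1ξ₂) = 7.51 → ξ₁ = 7.51 ξ₂.
Substitute: (1·7.51 + 1) ξ₂ = 40.2 → ξ₂ = 4.724 mol/min, ξ₁ = 35.48 mol/min.
Outlet amounts (n = n₀ + Σ ν·ξ):
  D: 150 − 1(35.48) − 1(4.724) = 109.8
  E: 0 + 1(35.48) = 35.48
  G: 0 + 1(4.724) = 4.724
  H: 0 + 1(4.724) = 4.724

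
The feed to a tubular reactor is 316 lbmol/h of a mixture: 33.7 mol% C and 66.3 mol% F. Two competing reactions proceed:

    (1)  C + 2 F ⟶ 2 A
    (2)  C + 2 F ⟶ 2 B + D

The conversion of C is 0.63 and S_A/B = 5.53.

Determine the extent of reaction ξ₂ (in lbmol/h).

Conversion of C: C consumed = 0.63 × 106.5 = 67.09 lbmol/h = 1ξ₁ + 1ξ₂.
Selectivity: 2ξ₁ / (2ξ₂) = 5.53 → ξ₁ = 5.53 ξ₂.
Substitute: (1·5.53 + 1) ξ₂ = 67.09 → ξ₂ = 10.27 lbmol/h, ξ₁ = 56.82 lbmol/h.
Outlet amounts (n = n₀ + Σ ν·ξ):
  C: 106.5 − 1(56.82) − 1(10.27) = 39.4
  F: 209.5 − 2(56.82) − 2(10.27) = 75.33
  A: 0 + 2(56.82) = 113.6
  B: 0 + 2(10.27) = 20.55
  D: 0 + 1(10.27) = 10.27

ξ₂ = 10.3 lbmol/h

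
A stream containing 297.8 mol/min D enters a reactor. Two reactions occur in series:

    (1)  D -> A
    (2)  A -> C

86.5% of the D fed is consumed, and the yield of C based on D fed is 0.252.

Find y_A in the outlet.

Conversion of D: D consumed = 1ξ₁ = 0.865 × 297.8 → ξ₁ = 257.6 mol/min.
Yield of C: 1ξ₂ / 297.8 = 0.252 → ξ₂ = 75.05 mol/min.
Outlet amounts (n = n₀ + Σ ν·ξ):
  D: 297.8 − 1(257.6) = 40.2
  A: 0 + 1(257.6) − 1(75.05) = 182.6
  C: 0 + 1(75.05) = 75.05
Total out = 297.8 mol/min; y_A = 182.6 / 297.8 = 0.613.

0.613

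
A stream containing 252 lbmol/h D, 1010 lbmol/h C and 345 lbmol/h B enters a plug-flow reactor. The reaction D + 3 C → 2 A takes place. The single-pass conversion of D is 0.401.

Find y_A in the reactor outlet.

0.144

D reacted = 0.401 × 252 = 101.1 lbmol/h; ν_D = −1, so ξ = 101.1/1 = 101.1 lbmol/h.
Outlet amounts (n = n₀ + ν ξ):
  D: 252 − 1(101.1) = 150.9
  C: 1010 − 3(101.1) = 706.8
  A: 0 + 2(101.1) = 202.1
  B: 345 (inert)
Total out = 1405 lbmol/h; y_A = 202.1 / 1405 = 0.1439.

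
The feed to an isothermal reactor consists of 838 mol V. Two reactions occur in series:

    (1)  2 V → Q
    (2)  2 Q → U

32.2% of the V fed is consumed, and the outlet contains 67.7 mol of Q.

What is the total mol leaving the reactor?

Conversion of V: V consumed = 2ξ₁ = 0.322 × 838 → ξ₁ = 134.9 mol.
Q balance: n_Q = 0 + 1ξ₁ − 2ξ₂ = 67.7 → ξ₂ = (1·134.9 − 67.7)/2 = 33.61 mol.
Outlet amounts (n = n₀ + Σ ν·ξ):
  V: 838 − 2(134.9) = 568.2
  Q: 0 + 1(134.9) − 2(33.61) = 67.7
  U: 0 + 1(33.61) = 33.61
Total out = 568.2 + 67.7 + 33.61 = 669.5 mol.

669 mol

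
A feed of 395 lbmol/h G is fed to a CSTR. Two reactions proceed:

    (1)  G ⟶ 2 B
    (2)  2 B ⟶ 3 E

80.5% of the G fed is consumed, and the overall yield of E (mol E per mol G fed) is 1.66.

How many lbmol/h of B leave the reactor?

199 lbmol/h

Conversion of G: G consumed = 1ξ₁ = 0.805 × 395 → ξ₁ = 318 lbmol/h.
Yield of E: 3ξ₂ / 395 = 1.66 → ξ₂ = 218.6 lbmol/h.
Outlet amounts (n = n₀ + Σ ν·ξ):
  G: 395 − 1(318) = 77.02
  B: 0 + 2(318) − 2(218.6) = 198.8
  E: 0 + 3(218.6) = 655.7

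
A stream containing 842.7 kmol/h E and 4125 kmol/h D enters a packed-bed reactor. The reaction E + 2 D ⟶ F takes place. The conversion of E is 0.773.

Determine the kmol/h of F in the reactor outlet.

651 kmol/h

E reacted = 0.773 × 842.7 = 651.4 kmol/h; ν_E = −1, so ξ = 651.4/1 = 651.4 kmol/h.
Outlet amounts (n = n₀ + ν ξ):
  E: 842.7 − 1(651.4) = 191.3
  D: 4125 − 2(651.4) = 2822
  F: 0 + 1(651.4) = 651.4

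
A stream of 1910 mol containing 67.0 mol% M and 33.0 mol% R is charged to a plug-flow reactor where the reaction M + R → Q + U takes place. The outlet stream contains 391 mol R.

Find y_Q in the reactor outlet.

For R: n = n₀ − 1ξ → 391 = 630.3 − 1ξ, giving ξ = 239.3 mol.
Outlet amounts (n = n₀ + ν ξ):
  M: 1280 − 1(239.3) = 1040
  R: 630.3 − 1(239.3) = 391
  Q: 0 + 1(239.3) = 239.3
  U: 0 + 1(239.3) = 239.3
Total out = 1910 mol; y_Q = 239.3 / 1910 = 0.1253.

0.125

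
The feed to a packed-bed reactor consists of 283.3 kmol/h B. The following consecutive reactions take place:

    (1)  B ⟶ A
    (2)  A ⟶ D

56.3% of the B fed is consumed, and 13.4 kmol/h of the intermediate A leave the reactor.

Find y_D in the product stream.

0.516

Conversion of B: B consumed = 1ξ₁ = 0.563 × 283.3 → ξ₁ = 159.5 kmol/h.
A balance: n_A = 0 + 1ξ₁ − 1ξ₂ = 13.4 → ξ₂ = (1·159.5 − 13.4)/1 = 146.1 kmol/h.
Outlet amounts (n = n₀ + Σ ν·ξ):
  B: 283.3 − 1(159.5) = 123.8
  A: 0 + 1(159.5) − 1(146.1) = 13.4
  D: 0 + 1(146.1) = 146.1
Total out = 283.3 kmol/h; y_D = 146.1 / 283.3 = 0.5157.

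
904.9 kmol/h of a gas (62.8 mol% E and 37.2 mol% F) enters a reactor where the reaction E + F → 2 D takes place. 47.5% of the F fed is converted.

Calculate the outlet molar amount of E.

F reacted = 0.475 × 336.6 = 159.9 kmol/h; ν_F = −1, so ξ = 159.9/1 = 159.9 kmol/h.
Outlet amounts (n = n₀ + ν ξ):
  E: 568.3 − 1(159.9) = 408.4
  F: 336.6 − 1(159.9) = 176.7
  D: 0 + 2(159.9) = 319.8

408 kmol/h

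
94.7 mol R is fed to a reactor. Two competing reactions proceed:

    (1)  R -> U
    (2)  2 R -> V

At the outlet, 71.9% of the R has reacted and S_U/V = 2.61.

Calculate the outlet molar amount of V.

Conversion of R: R consumed = 0.719 × 94.7 = 68.09 mol = 1ξ₁ + 2ξ₂.
Selectivity: 1ξ₁ / (1ξ₂) = 2.61 → ξ₁ = 2.61 ξ₂.
Substitute: (1·2.61 + 2) ξ₂ = 68.09 → ξ₂ = 14.77 mol, ξ₁ = 38.55 mol.
Outlet amounts (n = n₀ + Σ ν·ξ):
  R: 94.7 − 1(38.55) − 2(14.77) = 26.61
  U: 0 + 1(38.55) = 38.55
  V: 0 + 1(14.77) = 14.77

14.8 mol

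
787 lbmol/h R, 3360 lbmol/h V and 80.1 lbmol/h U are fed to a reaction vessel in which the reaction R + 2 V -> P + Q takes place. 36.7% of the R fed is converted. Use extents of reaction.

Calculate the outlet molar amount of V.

2780 lbmol/h

R reacted = 0.367 × 787 = 288.8 lbmol/h; ν_R = −1, so ξ = 288.8/1 = 288.8 lbmol/h.
Outlet amounts (n = n₀ + ν ξ):
  R: 787 − 1(288.8) = 498.2
  V: 3360 − 2(288.8) = 2782
  P: 0 + 1(288.8) = 288.8
  Q: 0 + 1(288.8) = 288.8
  U: 80.1 (inert)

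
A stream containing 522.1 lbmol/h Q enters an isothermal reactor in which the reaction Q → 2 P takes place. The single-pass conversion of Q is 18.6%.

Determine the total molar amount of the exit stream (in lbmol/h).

619 lbmol/h

Q reacted = 0.186 × 522.1 = 97.11 lbmol/h; ν_Q = −1, so ξ = 97.11/1 = 97.11 lbmol/h.
Outlet amounts (n = n₀ + ν ξ):
  Q: 522.1 − 1(97.11) = 425
  P: 0 + 2(97.11) = 194.2
Total out = 425 + 194.2 = 619.2 lbmol/h.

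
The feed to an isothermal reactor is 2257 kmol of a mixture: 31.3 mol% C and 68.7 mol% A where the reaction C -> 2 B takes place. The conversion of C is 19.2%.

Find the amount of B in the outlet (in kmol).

C reacted = 0.192 × 706.4 = 135.6 kmol; ν_C = −1, so ξ = 135.6/1 = 135.6 kmol.
Outlet amounts (n = n₀ + ν ξ):
  C: 706.4 − 1(135.6) = 570.8
  B: 0 + 2(135.6) = 271.3
  A: 1551 (inert)

271 kmol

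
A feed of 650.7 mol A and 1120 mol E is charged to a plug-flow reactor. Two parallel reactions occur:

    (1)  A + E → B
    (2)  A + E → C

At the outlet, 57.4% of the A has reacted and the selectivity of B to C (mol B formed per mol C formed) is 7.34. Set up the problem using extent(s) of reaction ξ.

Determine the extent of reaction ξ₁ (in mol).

Conversion of A: A consumed = 0.574 × 650.7 = 373.5 mol = 1ξ₁ + 1ξ₂.
Selectivity: 1ξ₁ / (1ξ₂) = 7.34 → ξ₁ = 7.34 ξ₂.
Substitute: (1·7.34 + 1) ξ₂ = 373.5 → ξ₂ = 44.78 mol, ξ₁ = 328.7 mol.
Outlet amounts (n = n₀ + Σ ν·ξ):
  A: 650.7 − 1(328.7) − 1(44.78) = 277.2
  E: 1120 − 1(328.7) − 1(44.78) = 746.5
  B: 0 + 1(328.7) = 328.7
  C: 0 + 1(44.78) = 44.78

ξ₁ = 329 mol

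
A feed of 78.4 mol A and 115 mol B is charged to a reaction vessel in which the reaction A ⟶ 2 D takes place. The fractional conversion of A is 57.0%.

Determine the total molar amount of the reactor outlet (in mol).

A reacted = 0.57 × 78.4 = 44.69 mol; ν_A = −1, so ξ = 44.69/1 = 44.69 mol.
Outlet amounts (n = n₀ + ν ξ):
  A: 78.4 − 1(44.69) = 33.71
  D: 0 + 2(44.69) = 89.38
  B: 115 (inert)
Total out = 33.71 + 89.38 + 115 = 238.1 mol.

238 mol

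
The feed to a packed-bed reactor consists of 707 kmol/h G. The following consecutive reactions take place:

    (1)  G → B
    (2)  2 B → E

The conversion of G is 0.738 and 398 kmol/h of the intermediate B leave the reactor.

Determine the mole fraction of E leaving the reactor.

Conversion of G: G consumed = 1ξ₁ = 0.738 × 707 → ξ₁ = 521.8 kmol/h.
B balance: n_B = 0 + 1ξ₁ − 2ξ₂ = 398 → ξ₂ = (1·521.8 − 398)/2 = 61.88 kmol/h.
Outlet amounts (n = n₀ + Σ ν·ξ):
  G: 707 − 1(521.8) = 185.2
  B: 0 + 1(521.8) − 2(61.88) = 398
  E: 0 + 1(61.88) = 61.88
Total out = 645.1 kmol/h; y_E = 61.88 / 645.1 = 0.09593.

0.0959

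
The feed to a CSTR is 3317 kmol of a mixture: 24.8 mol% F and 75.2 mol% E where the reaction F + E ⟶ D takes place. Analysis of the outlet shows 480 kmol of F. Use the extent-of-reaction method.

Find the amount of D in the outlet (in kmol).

For F: n = n₀ − 1ξ → 480 = 822.6 − 1ξ, giving ξ = 342.6 kmol.
Outlet amounts (n = n₀ + ν ξ):
  F: 822.6 − 1(342.6) = 480
  E: 2494 − 1(342.6) = 2152
  D: 0 + 1(342.6) = 342.6

343 kmol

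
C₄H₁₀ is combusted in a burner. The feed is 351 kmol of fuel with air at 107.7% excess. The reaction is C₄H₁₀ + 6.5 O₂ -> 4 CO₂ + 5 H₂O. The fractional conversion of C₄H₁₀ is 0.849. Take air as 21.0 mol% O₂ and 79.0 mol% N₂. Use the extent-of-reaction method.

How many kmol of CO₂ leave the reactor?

1190 kmol

Stoichiometric O₂ = 6.5 × 351 = 2282 kmol; O₂ fed = 2282 × 2.077 = 4739 kmol.
N₂ fed = 4739 × 79/21 = 17830 kmol.
Fuel reacted = 0.849 × 351 → ξ = 298 kmol.
Outlet (n = n₀ + ν ξ):
  C₄H₁₀: 351 − 1(298) = 53
  O₂: 4739 − 6.5(298) = 2802
  N₂: 17830 (inert)
  CO₂: 0 + 4(298) = 1192
  H₂O: 0 + 5(298) = 1490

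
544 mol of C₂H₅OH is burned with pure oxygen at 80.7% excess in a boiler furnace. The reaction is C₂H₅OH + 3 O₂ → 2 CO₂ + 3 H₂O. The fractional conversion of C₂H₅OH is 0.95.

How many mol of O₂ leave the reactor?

1400 mol

Stoichiometric O₂ = 3 × 544 = 1632 mol; O₂ fed = 1632 × 1.807 = 2949 mol.
Fuel reacted = 0.95 × 544 → ξ = 516.8 mol.
Outlet (n = n₀ + ν ξ):
  C₂H₅OH: 544 − 1(516.8) = 27.2
  O₂: 2949 − 3(516.8) = 1399
  CO₂: 0 + 2(516.8) = 1034
  H₂O: 0 + 3(516.8) = 1550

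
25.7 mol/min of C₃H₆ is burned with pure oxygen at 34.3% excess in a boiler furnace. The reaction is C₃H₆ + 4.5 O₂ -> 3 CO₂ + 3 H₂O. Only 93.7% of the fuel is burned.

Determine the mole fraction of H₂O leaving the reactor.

0.374

Stoichiometric O₂ = 4.5 × 25.7 = 115.6 mol/min; O₂ fed = 115.6 × 1.343 = 155.3 mol/min.
Fuel reacted = 0.937 × 25.7 → ξ = 24.08 mol/min.
Outlet (n = n₀ + ν ξ):
  C₃H₆: 25.7 − 1(24.08) = 1.619
  O₂: 155.3 − 4.5(24.08) = 46.95
  CO₂: 0 + 3(24.08) = 72.24
  H₂O: 0 + 3(24.08) = 72.24
Total out = 193.1 mol/min; y_H₂O = 72.24 / 193.1 = 0.3742.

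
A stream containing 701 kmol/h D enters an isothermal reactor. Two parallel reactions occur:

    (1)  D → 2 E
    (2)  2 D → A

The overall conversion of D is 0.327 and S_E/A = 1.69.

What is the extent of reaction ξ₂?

Conversion of D: D consumed = 0.327 × 701 = 229.2 kmol/h = 1ξ₁ + 2ξ₂.
Selectivity: 2ξ₁ / (1ξ₂) = 1.69 → ξ₁ = 0.845 ξ₂.
Substitute: (1·0.845 + 2) ξ₂ = 229.2 → ξ₂ = 80.57 kmol/h, ξ₁ = 68.08 kmol/h.
Outlet amounts (n = n₀ + Σ ν·ξ):
  D: 701 − 1(68.08) − 2(80.57) = 471.8
  E: 0 + 2(68.08) = 136.2
  A: 0 + 1(80.57) = 80.57

ξ₂ = 80.6 kmol/h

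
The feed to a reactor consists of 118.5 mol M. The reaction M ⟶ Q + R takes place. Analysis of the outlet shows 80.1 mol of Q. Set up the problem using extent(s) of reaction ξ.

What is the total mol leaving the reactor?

199 mol

For Q: n = n₀ + 1ξ → 80.1 = 0 + 1ξ, giving ξ = 80.1 mol.
Outlet amounts (n = n₀ + ν ξ):
  M: 118.5 − 1(80.1) = 38.4
  Q: 0 + 1(80.1) = 80.1
  R: 0 + 1(80.1) = 80.1
Total out = 38.4 + 80.1 + 80.1 = 198.6 mol.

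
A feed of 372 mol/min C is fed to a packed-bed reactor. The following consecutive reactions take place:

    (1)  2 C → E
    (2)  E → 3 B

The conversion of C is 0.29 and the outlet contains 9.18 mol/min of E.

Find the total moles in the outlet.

408 mol/min

Conversion of C: C consumed = 2ξ₁ = 0.29 × 372 → ξ₁ = 53.94 mol/min.
E balance: n_E = 0 + 1ξ₁ − 1ξ₂ = 9.18 → ξ₂ = (1·53.94 − 9.18)/1 = 44.76 mol/min.
Outlet amounts (n = n₀ + Σ ν·ξ):
  C: 372 − 2(53.94) = 264.1
  E: 0 + 1(53.94) − 1(44.76) = 9.18
  B: 0 + 3(44.76) = 134.3
Total out = 264.1 + 9.18 + 134.3 = 407.6 mol/min.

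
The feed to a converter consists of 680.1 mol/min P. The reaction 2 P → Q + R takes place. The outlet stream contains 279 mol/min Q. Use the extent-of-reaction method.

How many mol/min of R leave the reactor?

For Q: n = n₀ + 1ξ → 279 = 0 + 1ξ, giving ξ = 279 mol/min.
Outlet amounts (n = n₀ + ν ξ):
  P: 680.1 − 2(279) = 122.1
  Q: 0 + 1(279) = 279
  R: 0 + 1(279) = 279

279 mol/min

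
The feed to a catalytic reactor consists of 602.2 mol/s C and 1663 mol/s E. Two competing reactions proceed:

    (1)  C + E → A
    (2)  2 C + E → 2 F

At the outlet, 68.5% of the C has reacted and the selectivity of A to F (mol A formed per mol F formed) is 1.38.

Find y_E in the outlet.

0.689

Conversion of C: C consumed = 0.685 × 602.2 = 412.5 mol/s = 1ξ₁ + 2ξ₂.
Selectivity: 1ξ₁ / (2ξ₂) = 1.38 → ξ₁ = 2.76 ξ₂.
Substitute: (1·2.76 + 2) ξ₂ = 412.5 → ξ₂ = 86.66 mol/s, ξ₁ = 239.2 mol/s.
Outlet amounts (n = n₀ + Σ ν·ξ):
  C: 602.2 − 1(239.2) − 2(86.66) = 189.7
  E: 1663 − 1(239.2) − 1(86.66) = 1337
  A: 0 + 1(239.2) = 239.2
  F: 0 + 2(86.66) = 173.3
Total out = 1939 mol/s; y_E = 1337 / 1939 = 0.6895.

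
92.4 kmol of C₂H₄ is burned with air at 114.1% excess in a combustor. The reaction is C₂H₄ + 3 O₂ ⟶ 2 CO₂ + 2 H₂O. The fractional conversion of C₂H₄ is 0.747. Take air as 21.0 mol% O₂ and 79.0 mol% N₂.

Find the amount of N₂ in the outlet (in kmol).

2230 kmol

Stoichiometric O₂ = 3 × 92.4 = 277.2 kmol; O₂ fed = 277.2 × 2.141 = 593.5 kmol.
N₂ fed = 593.5 × 79/21 = 2233 kmol.
Fuel reacted = 0.747 × 92.4 → ξ = 69.02 kmol.
Outlet (n = n₀ + ν ξ):
  C₂H₄: 92.4 − 1(69.02) = 23.38
  O₂: 593.5 − 3(69.02) = 386.4
  N₂: 2233 (inert)
  CO₂: 0 + 2(69.02) = 138
  H₂O: 0 + 2(69.02) = 138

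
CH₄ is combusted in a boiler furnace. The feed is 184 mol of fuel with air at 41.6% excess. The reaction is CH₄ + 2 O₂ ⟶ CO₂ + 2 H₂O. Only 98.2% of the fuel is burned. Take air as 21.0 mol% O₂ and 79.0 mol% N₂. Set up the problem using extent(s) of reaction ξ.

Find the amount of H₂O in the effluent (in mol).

Stoichiometric O₂ = 2 × 184 = 368 mol; O₂ fed = 368 × 1.416 = 521.1 mol.
N₂ fed = 521.1 × 79/21 = 1960 mol.
Fuel reacted = 0.982 × 184 → ξ = 180.7 mol.
Outlet (n = n₀ + ν ξ):
  CH₄: 184 − 1(180.7) = 3.312
  O₂: 521.1 − 2(180.7) = 159.7
  N₂: 1960 (inert)
  CO₂: 0 + 1(180.7) = 180.7
  H₂O: 0 + 2(180.7) = 361.4

361 mol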